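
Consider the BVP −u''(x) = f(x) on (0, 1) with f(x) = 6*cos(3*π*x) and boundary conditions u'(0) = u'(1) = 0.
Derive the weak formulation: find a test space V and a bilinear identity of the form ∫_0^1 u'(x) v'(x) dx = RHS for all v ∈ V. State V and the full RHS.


V = H^1(0, 1) (no boundary constraint on v; u is determined up to an additive constant); weak form: ∫_0^1 u'v' dx = ∫_0^1 (6*cos(3*π*x)) v dx for all v ∈ V.

Multiply both sides by a test function v and integrate from 0 to 1:
  ∫_0^1 −u''(x) v(x) dx = ∫_0^1 f(x) v(x) dx.
Integrate the LHS by parts once:
  ∫_0^1 −u'' v dx = −[u'(x) v(x)]_0^1 + ∫_0^1 u'(x) v'(x) dx.
Thus ∫_0^1 u'(x) v'(x) dx = ∫_0^1 f(x) v(x) dx + [u'(x) v(x)]_0^1.
Choose V so that boundary terms are either known or forced to vanish.
u has homogeneous Neumann: u'(0) = u'(1) = 0. So [u' v]_0^1 = 0·v(1) − 0·v(0) = 0 for any v; take V = H^1(0, 1).
Weak formulation: find u (satisfying any essential BC) such that ∫_0^1 u'(x) v'(x) dx = ∫_0^1 f v dx for all v ∈ V (homogeneous Neumann, so boundary terms vanish).
Substituting f(x) = 6*cos(3*π*x), the right-hand side is ∫_0^1 (6*cos(3*π*x)) v dx.
Compatibility check (pure Neumann): taking v ≡ 1 ∈ V gives 0 = ∫_0^1 f dx + (0) − (0), i.e. ∫_0^1 f dx must equal u'(0) − u'(1) = 0. Indeed ∫_0^1 (6*cos(3*π*x)) dx = 0, so the data are compatible. The solution is then unique only up to an additive constant (fix it e.g. by requiring ∫_0^1 u dx = 0).


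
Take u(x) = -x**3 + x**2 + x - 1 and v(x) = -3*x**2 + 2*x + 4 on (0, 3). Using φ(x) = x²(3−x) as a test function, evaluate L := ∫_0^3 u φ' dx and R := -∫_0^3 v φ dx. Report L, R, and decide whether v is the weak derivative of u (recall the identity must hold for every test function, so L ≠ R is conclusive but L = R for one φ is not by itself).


LHS = 837/20, RHS = 108/5. No, v is not the weak derivative of u.

u(x) = -x**3 + x**2 + x - 1, classical derivative u'(x) = -3*x**2 + 2*x + 1.
φ(x) = x²(3−x), so φ'(x) = 3*x*(2 - x).
Note φ(0) = φ(3) = 0, so the boundary term u·φ vanishes.
LHS = ∫_0^3 u(x) φ'(x) dx = ∫_0^3 (3*x^5 - 9*x^4 + 3*x^3 + 9*x^2 - 6*x) dx. Term by term:
  ∫_0^3 3*x^5 dx = 729/2;  ∫_0^3 -9*x^4 dx = -2187/5;  ∫_0^3 3*x^3 dx = 243/4;
  ∫_0^3 9*x^2 dx = 81;  ∫_0^3 -6*x dx = -27.
Sum: 729/2 − 2187/5 + 243/4 + 81 − 27 = 837/20.
So LHS = 837/20.
∫_0^3 v(x) φ(x) dx = ∫_0^3 (3*x^5 - 11*x^4 + 2*x^3 + 12*x^2) dx. Term by term:
  ∫_0^3 3*x^5 dx = 729/2;  ∫_0^3 -11*x^4 dx = -2673/5;  ∫_0^3 2*x^3 dx = 81/2;
  ∫_0^3 12*x^2 dx = 108.
Sum: 729/2 − 2673/5 + 81/2 + 108 = -108/5.
So RHS = -∫_0^3 v(x) φ(x) dx = 108/5.
LHS − RHS = 81/4 ≠ 0, so the identity fails.
(For a valid weak derivative the identity must hold for EVERY test function, in particular this one. The failure shows v is NOT the weak derivative of u.)
Correct weak derivative would be u'(x) = -3*x**2 + 2*x + 1.


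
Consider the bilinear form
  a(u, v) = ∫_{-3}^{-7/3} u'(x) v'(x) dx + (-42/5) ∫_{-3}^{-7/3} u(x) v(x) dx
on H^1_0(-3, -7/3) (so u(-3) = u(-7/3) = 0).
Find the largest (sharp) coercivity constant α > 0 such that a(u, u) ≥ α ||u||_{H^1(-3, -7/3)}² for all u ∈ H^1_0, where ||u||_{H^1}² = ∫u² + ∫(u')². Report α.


α = 3*(-56 + 15*π^2)/(5*(4 + 9*π^2))

Coercivity of a(·,·) on H^1_0(-3, -7/3) means a(u, u) ≥ α ||u||_{H^1}² for every u ∈ H^1_0.
The interval has length L = 2/3, and Poincaré/coercivity depend only on L. Here a(u, u) = ∫(u')² + (-42/5)·∫u².
Here c = -42/5 < 0 with |c| < (π/L)² = 9*π^2/4, so coercivity still holds. The condition a(u,u) ≥ α||u||_{H^1}² reads (1−α)∫(u')² ≥ (α−c)∫u². Any admissible α is ≤ 1 (rapidly oscillating u have ∫u²/∫(u')² → 0), and α = 1 would force 0 ≥ (1−c)∫u², impossible since c < 1; so 1−α > 0. By the sharp Poincaré inequality on H^1_0 of an interval of length L, ∫(u')² ≥ (π/L)²∫u² with equality for the first sine mode sin(π(x−x₀)/L) (x₀ the left endpoint), so the inequality holds for all u iff (1−α)(π/L)² ≥ α − c, i.e. α ≤ ((π/L)² + c)/((π/L)² + 1) = (1 + c(L/π)²)/(1 + (L/π)²). (Direct route, valid since c ≤ 0: Poincaré gives c∫u² ≥ c(L/π)²∫(u')², so a(u,u) ≥ (1 + c(L/π)²)∫(u')², while ||u||_{H^1}² ≤ (1 + (L/π)²)∫(u')²; dividing yields the same α.) With (π/L)² = 9*π^2/4 and c = -42/5, the largest admissible constant is α = ((π/L)² + c)/((π/L)² + 1).
Simplifying, α = 3*(-56 + 15*π^2)/(5*(4 + 9*π^2)).


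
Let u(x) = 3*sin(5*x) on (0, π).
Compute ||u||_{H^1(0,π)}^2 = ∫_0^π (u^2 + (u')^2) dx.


||u||_{H^1(0,π)}^2 = 117*π

u'(x) = 15*cos(5*x).
Expand u² and (u')² and integrate term by term on (0, π), using: for integers n ≥ 1, ∫_0^π sin²(nx) dx = ∫_0^π cos²(nx) dx = π/2; for n ≠ n', ∫_0^π sin(nx)sin(n'x) dx = ∫_0^π cos(nx)cos(n'x) dx = 0; and by product-to-sum, ∫_0^π sin(nx)cos(n'x) dx = ½∫_0^π [sin((n+n')x) + sin((n−n')x)] dx, which is 0 when n+n' is even and 2n/(n²−n'²) when n+n' is odd (it need not vanish on (0, π)).
  u² squared terms: (3)²·∫sin(5x)² dx = 9·π/2 = 9*π/2.
  So ∫_0^π u² dx = 9*π/2.
  (u')² squared terms: (15)²·∫cos(5x)² dx = 225·π/2 = 225*π/2.
  So ∫_0^π (u')² dx = 225*π/2.
||u||_{H^1}^2 = (9*π/2) + (225*π/2) = 117*π.


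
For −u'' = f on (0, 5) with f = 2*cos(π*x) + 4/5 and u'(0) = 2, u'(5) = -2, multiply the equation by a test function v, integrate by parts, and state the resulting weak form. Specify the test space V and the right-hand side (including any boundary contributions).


V = H^1(0, 5) (v unrestricted at boundary; u is determined up to an additive constant); weak form: ∫_0^5 u'v' dx = ∫_0^5 (2*cos(π*x) + 4/5) v dx − 2·v(5) − 2·v(0) for all v ∈ V.

Multiply both sides by a test function v and integrate from 0 to 5:
  ∫_0^5 −u''(x) v(x) dx = ∫_0^5 f(x) v(x) dx.
Integrate the LHS by parts once:
  ∫_0^5 −u'' v dx = −[u'(x) v(x)]_0^5 + ∫_0^5 u'(x) v'(x) dx.
Thus ∫_0^5 u'(x) v'(x) dx = ∫_0^5 f(x) v(x) dx + [u'(x) v(x)]_0^5.
Choose V so that boundary terms are either known or forced to vanish.
u has inhomogeneous Neumann u'(0) = 2, u'(5) = -2. [u' v]_0^5 = (-2)·v(5) − (2)·v(0) = − 2·v(5) − 2·v(0). Take V = H^1(0, 5); boundary term becomes part of RHS.
Weak formulation: find u (satisfying any essential BC) such that ∫_0^5 u'(x) v'(x) dx = ∫_0^5 f v dx − 2·v(5) − 2·v(0) for all v ∈ V (Neumann data are natural BCs: they enter the RHS as boundary terms).
Substituting f(x) = 2*cos(π*x) + 4/5, the right-hand side is ∫_0^5 (2*cos(π*x) + 4/5) v dx − 2·v(5) − 2·v(0).
Compatibility check (pure Neumann): taking v ≡ 1 ∈ V gives 0 = ∫_0^5 f dx + (-2) − (2), i.e. ∫_0^5 f dx must equal u'(0) − u'(5) = 4. Indeed ∫_0^5 (2*cos(π*x) + 4/5) dx = 4, so the data are compatible. The solution is then unique only up to an additive constant (fix it e.g. by requiring ∫_0^5 u dx = 0).


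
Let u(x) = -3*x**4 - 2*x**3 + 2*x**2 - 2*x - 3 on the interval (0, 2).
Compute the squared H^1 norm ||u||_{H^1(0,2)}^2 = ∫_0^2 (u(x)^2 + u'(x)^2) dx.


||u||_{H^1}^2 = 34222/7

The H^1 norm (squared) on an interval (0, L) is
  ||u||_{H^1}^2 = ∫_0^L u(x)^2 dx + ∫_0^L u'(x)^2 dx.
Compute u'(x) = -12*x**3 - 6*x**2 + 4*x - 2.
Then u(x)^2 = 9*x**8 + 12*x**7 - 8*x**6 + 4*x**5 + 30*x**4 + 4*x**3 - 8*x**2 + 12*x + 9 and u'(x)^2 = 144*x**6 + 144*x**5 - 60*x**4 + 40*x**2 - 16*x + 4.
Integrate each monomial from 0 to 2 using ∫_0^2 c·x^n dx = c·2^(n+1)/(n+1):
  ∫_0^2 u(x)^2 dx = ∫_0^2 (9*x^8 + 12*x^7 - 8*x^6 + 4*x^5 + 30*x^4 + 4*x^3 - 8*x^2 + 12*x + 9) dx. Term by term:
    ∫_0^2 9*x^8 dx = 512;  ∫_0^2 12*x^7 dx = 384;  ∫_0^2 -8*x^6 dx = -1024/7;
    ∫_0^2 4*x^5 dx = 128/3;  ∫_0^2 30*x^4 dx = 192;  ∫_0^2 4*x^3 dx = 16;
    ∫_0^2 -8*x^2 dx = -64/3;  ∫_0^2 12*x dx = 24;  ∫_0^2 9 dx = 18.
  Sum: 512 + 384 − 1024/7 + 128/3 + 192 + 16 − 64/3 + 24 + 18 = 21442/21.
  ∫_0^2 u'(x)^2 dx = ∫_0^2 (144*x^6 + 144*x^5 - 60*x^4 + 40*x^2 - 16*x + 4) dx. Term by term:
    ∫_0^2 144*x^6 dx = 18432/7;  ∫_0^2 144*x^5 dx = 1536;  ∫_0^2 -60*x^4 dx = -384;
    ∫_0^2 40*x^2 dx = 320/3;  ∫_0^2 -16*x dx = -32;  ∫_0^2 4 dx = 8.
  Sum: 18432/7 + 1536 − 384 + 320/3 − 32 + 8 = 81224/21.
Adding: ||u||_{H^1}^2 = 21442/21 + 81224/21 = 34222/7.


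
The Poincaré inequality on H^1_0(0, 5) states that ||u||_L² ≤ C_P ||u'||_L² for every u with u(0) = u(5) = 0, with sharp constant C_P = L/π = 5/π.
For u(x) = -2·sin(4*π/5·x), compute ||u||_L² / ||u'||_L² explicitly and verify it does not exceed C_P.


||u||_L² / ||u'||_L² = 5/(4*π) < C_P = 5/π.

u(x) = -2·sin(4*π/5·x), so u'(x) = -8*π*cos(4*π*x/5)/5.
Writing u(x) = A·sin(kπx/L) with A = -2 and k = 4, use ∫_0^L sin²(kπx/L) dx = L/2 and ∫_0^L cos²(kπx/L) dx = L/2.
u² = 4·sin²(4*π/5·x) and (u')² = 64*π^2/25·cos²(4*π/5·x), and each of sin², cos² integrates to L/2 = 5/2 over (0, 5).
∫_0^5 u² dx = 10, so ||u||_L² = sqrt(10).
∫_0^5 (u')² dx = 32*π^2/5, so ||u'||_L² = 4*sqrt(10)*π/5.
Ratio ||u||_L² / ||u'||_L² = 5/(4*π).
Sharp Poincaré constant on H^1_0(0, 5) is C_P = L/π = 5/π, achieved by sin(π/5·x).
This is the k = 4 harmonic; the ratio L/(kπ) is strictly less than C_P = L/π, consistent with the sharp inequality ||u||_L² ≤ C_P ||u'||_L².


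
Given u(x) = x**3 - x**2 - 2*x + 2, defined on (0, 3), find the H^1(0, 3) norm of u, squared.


||u||_{H^1}^2 = 8121/35

The H^1 norm (squared) on an interval (0, L) is
  ||u||_{H^1}^2 = ∫_0^L u(x)^2 dx + ∫_0^L u'(x)^2 dx.
Compute u'(x) = 3*x**2 - 2*x - 2.
Then u(x)^2 = x**6 - 2*x**5 - 3*x**4 + 8*x**3 - 8*x + 4 and u'(x)^2 = 9*x**4 - 12*x**3 - 8*x**2 + 8*x + 4.
Integrate each monomial from 0 to 3 using ∫_0^3 c·x^n dx = c·3^(n+1)/(n+1):
  ∫_0^3 u(x)^2 dx = ∫_0^3 (x^6 - 2*x^5 - 3*x^4 + 8*x^3 - 8*x + 4) dx. Term by term:
    ∫_0^3 x^6 dx = 2187/7;  ∫_0^3 -2*x^5 dx = -243;  ∫_0^3 -3*x^4 dx = -729/5;
    ∫_0^3 8*x^3 dx = 162;  ∫_0^3 -8*x dx = -36;  ∫_0^3 4 dx = 12.
  Sum: 2187/7 − 243 − 729/5 + 162 − 36 + 12 = 2157/35.
  ∫_0^3 u'(x)^2 dx = ∫_0^3 (9*x^4 - 12*x^3 - 8*x^2 + 8*x + 4) dx. Term by term:
    ∫_0^3 9*x^4 dx = 2187/5;  ∫_0^3 -12*x^3 dx = -243;  ∫_0^3 -8*x^2 dx = -72;
    ∫_0^3 8*x dx = 36;  ∫_0^3 4 dx = 12.
  Sum: 2187/5 − 243 − 72 + 36 + 12 = 852/5.
Adding: ||u||_{H^1}^2 = 2157/35 + 852/5 = 8121/35.


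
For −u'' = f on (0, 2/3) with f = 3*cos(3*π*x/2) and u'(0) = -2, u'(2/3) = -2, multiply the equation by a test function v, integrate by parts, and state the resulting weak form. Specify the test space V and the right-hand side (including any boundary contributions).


V = H^1(0, 2/3) (v unrestricted at boundary; u is determined up to an additive constant); weak form: ∫_0^2/3 u'v' dx = ∫_0^2/3 (3*cos(3*π*x/2)) v dx − 2·v(2/3) + 2·v(0) for all v ∈ V.

Multiply both sides by a test function v and integrate from 0 to 2/3:
  ∫_0^2/3 −u''(x) v(x) dx = ∫_0^2/3 f(x) v(x) dx.
Integrate the LHS by parts once:
  ∫_0^2/3 −u'' v dx = −[u'(x) v(x)]_0^2/3 + ∫_0^2/3 u'(x) v'(x) dx.
Thus ∫_0^2/3 u'(x) v'(x) dx = ∫_0^2/3 f(x) v(x) dx + [u'(x) v(x)]_0^2/3.
Choose V so that boundary terms are either known or forced to vanish.
u has inhomogeneous Neumann u'(0) = -2, u'(2/3) = -2. [u' v]_0^2/3 = (-2)·v(2/3) − (-2)·v(0) = − 2·v(2/3) + 2·v(0). Take V = H^1(0, 2/3); boundary term becomes part of RHS.
Weak formulation: find u (satisfying any essential BC) such that ∫_0^2/3 u'(x) v'(x) dx = ∫_0^2/3 f v dx − 2·v(2/3) + 2·v(0) for all v ∈ V (Neumann data are natural BCs: they enter the RHS as boundary terms).
Substituting f(x) = 3*cos(3*π*x/2), the right-hand side is ∫_0^2/3 (3*cos(3*π*x/2)) v dx − 2·v(2/3) + 2·v(0).
Compatibility check (pure Neumann): taking v ≡ 1 ∈ V gives 0 = ∫_0^2/3 f dx + (-2) − (-2), i.e. ∫_0^2/3 f dx must equal u'(0) − u'(2/3) = 0. Indeed ∫_0^2/3 (3*cos(3*π*x/2)) dx = 0, so the data are compatible. The solution is then unique only up to an additive constant (fix it e.g. by requiring ∫_0^2/3 u dx = 0).


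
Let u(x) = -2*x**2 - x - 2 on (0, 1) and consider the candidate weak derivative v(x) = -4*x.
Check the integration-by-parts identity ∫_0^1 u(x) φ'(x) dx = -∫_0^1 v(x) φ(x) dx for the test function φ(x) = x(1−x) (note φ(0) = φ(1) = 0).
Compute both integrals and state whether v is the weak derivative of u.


LHS = 1/2, RHS = 1/3. No, v is not the weak derivative of u.

u(x) = -2*x**2 - x - 2, classical derivative u'(x) = -4*x - 1.
φ(x) = x(1−x), so φ'(x) = 1 - 2*x.
Note φ(0) = φ(1) = 0, so the boundary term u·φ vanishes.
LHS = ∫_0^1 u(x) φ'(x) dx = ∫_0^1 (4*x^3 + 3*x - 2) dx. Term by term:
  ∫_0^1 4*x^3 dx = 1;  ∫_0^1 3*x dx = 3/2;  ∫_0^1 -2 dx = -2.
Sum: 1 + 3/2 − 2 = 1/2.
So LHS = 1/2.
∫_0^1 v(x) φ(x) dx = ∫_0^1 (4*x^3 - 4*x^2) dx. Term by term:
  ∫_0^1 4*x^3 dx = 1;  ∫_0^1 -4*x^2 dx = -4/3.
Sum: 1 − 4/3 = -1/3.
So RHS = -∫_0^1 v(x) φ(x) dx = 1/3.
LHS − RHS = 1/6 ≠ 0, so the identity fails.
(For a valid weak derivative the identity must hold for EVERY test function, in particular this one. The failure shows v is NOT the weak derivative of u.)
Correct weak derivative would be u'(x) = -4*x - 1.


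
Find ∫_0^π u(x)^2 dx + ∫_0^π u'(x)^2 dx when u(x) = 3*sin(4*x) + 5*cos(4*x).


||u||_{H^1(0,π)}^2 = 289*π

u'(x) = -20*sin(4*x) + 12*cos(4*x).
Expand u² and (u')² and integrate term by term on (0, π), using: for integers n ≥ 1, ∫_0^π sin²(nx) dx = ∫_0^π cos²(nx) dx = π/2; for n ≠ n', ∫_0^π sin(nx)sin(n'x) dx = ∫_0^π cos(nx)cos(n'x) dx = 0; and by product-to-sum, ∫_0^π sin(nx)cos(n'x) dx = ½∫_0^π [sin((n+n')x) + sin((n−n')x)] dx, which is 0 when n+n' is even and 2n/(n²−n'²) when n+n' is odd (it need not vanish on (0, π)).
  u² squared terms: (3)²·∫sin(4x)² dx = 9·π/2 = 9*π/2;  (5)²·∫cos(4x)² dx = 25·π/2 = 25*π/2.
  u² cross terms: 2·(3)·(5)·∫sin(4x)·cos(4x) dx = 30·(0) = 0.
  So ∫_0^π u² dx = 9*π/2 + 25*π/2 + 0 = 17*π.
  (u')² squared terms: (-20)²·∫sin(4x)² dx = 400·π/2 = 200*π;  (12)²·∫cos(4x)² dx = 144·π/2 = 72*π.
  (u')² cross terms: 2·(-20)·(12)·∫sin(4x)·cos(4x) dx = -480·(0) = 0.
  So ∫_0^π (u')² dx = 200*π + 72*π + 0 = 272*π.
||u||_{H^1}^2 = (17*π) + (272*π) = 289*π.


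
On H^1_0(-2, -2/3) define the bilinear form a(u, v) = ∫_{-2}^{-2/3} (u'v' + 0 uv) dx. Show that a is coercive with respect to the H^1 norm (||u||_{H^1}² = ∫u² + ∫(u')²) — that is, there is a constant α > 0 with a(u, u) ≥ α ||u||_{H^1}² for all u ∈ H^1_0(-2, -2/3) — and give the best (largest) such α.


α = 9*π^2/(16 + 9*π^2)

Coercivity of a(·,·) on H^1_0(-2, -2/3) means a(u, u) ≥ α ||u||_{H^1}² for every u ∈ H^1_0.
The interval has length L = 4/3, and Poincaré/coercivity depend only on L. Here a(u, u) = ∫(u')² + (0)·∫u².
Here c = 0, so a(u,u) = ∫(u')² alone. The condition a(u,u) ≥ α||u||_{H^1}² reads (1−α)∫(u')² ≥ (α−c)∫u². Any admissible α is ≤ 1 (rapidly oscillating u have ∫u²/∫(u')² → 0), and α = 1 would force 0 ≥ (1−c)∫u², impossible since c < 1; so 1−α > 0. By the sharp Poincaré inequality on H^1_0 of an interval of length L, ∫(u')² ≥ (π/L)²∫u² with equality for the first sine mode sin(π(x−x₀)/L) (x₀ the left endpoint), so the inequality holds for all u iff (1−α)(π/L)² ≥ α − c, i.e. α ≤ ((π/L)² + c)/((π/L)² + 1) = (1 + c(L/π)²)/(1 + (L/π)²). (Direct route, valid since c ≤ 0: Poincaré gives c∫u² ≥ c(L/π)²∫(u')², so a(u,u) ≥ (1 + c(L/π)²)∫(u')², while ||u||_{H^1}² ≤ (1 + (L/π)²)∫(u')²; dividing yields the same α.) With (π/L)² = 9*π^2/16 and c = 0, the largest admissible constant is α = ((π/L)² + c)/((π/L)² + 1).
Simplifying, α = 9*π^2/(16 + 9*π^2).


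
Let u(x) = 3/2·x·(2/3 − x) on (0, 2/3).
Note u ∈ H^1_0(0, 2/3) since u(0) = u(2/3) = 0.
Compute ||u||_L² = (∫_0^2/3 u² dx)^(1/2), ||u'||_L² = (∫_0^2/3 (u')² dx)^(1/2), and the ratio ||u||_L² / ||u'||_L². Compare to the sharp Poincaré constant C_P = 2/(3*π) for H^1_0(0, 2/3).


||u||_L² / ||u'||_L² = sqrt(10)/15 < C_P = 2/(3*π).

u(x) = 3/2·x·(2/3 − x), so u'(x) = 1 - 3*x.
u(x) = 3/2·x·(2/3 − x) vanishes at x = 0 and x = 2/3, so u ∈ H^1_0(0, 2/3). Differentiate via the product rule and integrate the resulting polynomials term by term.
  ∫_0^2/3 u² dx = ∫_0^2/3 (9*x^4/4 - 3*x^3 + x^2) dx. Term by term:
    ∫_0^2/3 9*x^4/4 dx = 8/135;  ∫_0^2/3 -3*x^3 dx = -4/27;  ∫_0^2/3 x^2 dx = 8/81.
  Sum: 8/135 − 4/27 + 8/81 = 4/405.
  ∫_0^2/3 (u')² dx = ∫_0^2/3 (9*x^2 - 6*x + 1) dx. Term by term:
    ∫_0^2/3 9*x^2 dx = 8/9;  ∫_0^2/3 -6*x dx = -4/3;  ∫_0^2/3 1 dx = 2/3.
  Sum: 8/9 − 4/3 + 2/3 = 2/9.
∫_0^2/3 u² dx = 4/405, so ||u||_L² = 2*sqrt(5)/45.
∫_0^2/3 (u')² dx = 2/9, so ||u'||_L² = sqrt(2)/3.
Ratio ||u||_L² / ||u'||_L² = sqrt(10)/15.
Sharp Poincaré constant on H^1_0(0, 2/3) is C_P = L/π = 2/(3*π), achieved by sin(3*π/2·x).
A polynomial bump cannot attain the sharp Poincaré constant (only the first sine eigenfunction does), so the ratio is strictly less than C_P, consistent with ||u||_L² ≤ C_P ||u'||_L².


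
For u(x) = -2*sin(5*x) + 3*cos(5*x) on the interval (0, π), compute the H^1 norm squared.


||u||_{H^1(0,π)}^2 = 169*π

u'(x) = -15*sin(5*x) - 10*cos(5*x).
Expand u² and (u')² and integrate term by term on (0, π), using: for integers n ≥ 1, ∫_0^π sin²(nx) dx = ∫_0^π cos²(nx) dx = π/2; for n ≠ n', ∫_0^π sin(nx)sin(n'x) dx = ∫_0^π cos(nx)cos(n'x) dx = 0; and by product-to-sum, ∫_0^π sin(nx)cos(n'x) dx = ½∫_0^π [sin((n+n')x) + sin((n−n')x)] dx, which is 0 when n+n' is even and 2n/(n²−n'²) when n+n' is odd (it need not vanish on (0, π)).
  u² squared terms: (-2)²·∫sin(5x)² dx = 4·π/2 = 2*π;  (3)²·∫cos(5x)² dx = 9·π/2 = 9*π/2.
  u² cross terms: 2·(-2)·(3)·∫sin(5x)·cos(5x) dx = -12·(0) = 0.
  So ∫_0^π u² dx = 2*π + 9*π/2 + 0 = 13*π/2.
  (u')² squared terms: (-15)²·∫sin(5x)² dx = 225·π/2 = 225*π/2;  (-10)²·∫cos(5x)² dx = 100·π/2 = 50*π.
  (u')² cross terms: 2·(-15)·(-10)·∫sin(5x)·cos(5x) dx = 300·(0) = 0.
  So ∫_0^π (u')² dx = 225*π/2 + 50*π + 0 = 325*π/2.
||u||_{H^1}^2 = (13*π/2) + (325*π/2) = 169*π.


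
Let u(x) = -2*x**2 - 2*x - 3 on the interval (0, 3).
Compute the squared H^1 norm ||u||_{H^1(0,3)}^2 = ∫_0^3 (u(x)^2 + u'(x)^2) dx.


||u||_{H^1}^2 = 4047/5

The H^1 norm (squared) on an interval (0, L) is
  ||u||_{H^1}^2 = ∫_0^L u(x)^2 dx + ∫_0^L u'(x)^2 dx.
Compute u'(x) = -4*x - 2.
Then u(x)^2 = 4*x**4 + 8*x**3 + 16*x**2 + 12*x + 9 and u'(x)^2 = 16*x**2 + 16*x + 4.
Integrate each monomial from 0 to 3 using ∫_0^3 c·x^n dx = c·3^(n+1)/(n+1):
  ∫_0^3 u(x)^2 dx = ∫_0^3 (4*x^4 + 8*x^3 + 16*x^2 + 12*x + 9) dx. Term by term:
    ∫_0^3 4*x^4 dx = 972/5;  ∫_0^3 8*x^3 dx = 162;  ∫_0^3 16*x^2 dx = 144;
    ∫_0^3 12*x dx = 54;  ∫_0^3 9 dx = 27.
  Sum: 972/5 + 162 + 144 + 54 + 27 = 2907/5.
  ∫_0^3 u'(x)^2 dx = ∫_0^3 (16*x^2 + 16*x + 4) dx. Term by term:
    ∫_0^3 16*x^2 dx = 144;  ∫_0^3 16*x dx = 72;  ∫_0^3 4 dx = 12.
  Sum: 144 + 72 + 12 = 228.
Adding: ||u||_{H^1}^2 = 2907/5 + 228 = 4047/5.


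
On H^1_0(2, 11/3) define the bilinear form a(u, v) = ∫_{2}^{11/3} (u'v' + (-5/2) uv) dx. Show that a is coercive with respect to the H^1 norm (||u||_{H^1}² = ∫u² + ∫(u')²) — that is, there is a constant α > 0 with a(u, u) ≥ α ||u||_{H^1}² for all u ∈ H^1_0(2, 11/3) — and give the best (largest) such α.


α = (-125 + 18*π^2)/(2*(25 + 9*π^2))

Coercivity of a(·,·) on H^1_0(2, 11/3) means a(u, u) ≥ α ||u||_{H^1}² for every u ∈ H^1_0.
The interval has length L = 5/3, and Poincaré/coercivity depend only on L. Here a(u, u) = ∫(u')² + (-5/2)·∫u².
Here c = -5/2 < 0 with |c| < (π/L)² = 9*π^2/25, so coercivity still holds. The condition a(u,u) ≥ α||u||_{H^1}² reads (1−α)∫(u')² ≥ (α−c)∫u². Any admissible α is ≤ 1 (rapidly oscillating u have ∫u²/∫(u')² → 0), and α = 1 would force 0 ≥ (1−c)∫u², impossible since c < 1; so 1−α > 0. By the sharp Poincaré inequality on H^1_0 of an interval of length L, ∫(u')² ≥ (π/L)²∫u² with equality for the first sine mode sin(π(x−x₀)/L) (x₀ the left endpoint), so the inequality holds for all u iff (1−α)(π/L)² ≥ α − c, i.e. α ≤ ((π/L)² + c)/((π/L)² + 1) = (1 + c(L/π)²)/(1 + (L/π)²). (Direct route, valid since c ≤ 0: Poincaré gives c∫u² ≥ c(L/π)²∫(u')², so a(u,u) ≥ (1 + c(L/π)²)∫(u')², while ||u||_{H^1}² ≤ (1 + (L/π)²)∫(u')²; dividing yields the same α.) With (π/L)² = 9*π^2/25 and c = -5/2, the largest admissible constant is α = ((π/L)² + c)/((π/L)² + 1).
Simplifying, α = (-125 + 18*π^2)/(2*(25 + 9*π^2)).


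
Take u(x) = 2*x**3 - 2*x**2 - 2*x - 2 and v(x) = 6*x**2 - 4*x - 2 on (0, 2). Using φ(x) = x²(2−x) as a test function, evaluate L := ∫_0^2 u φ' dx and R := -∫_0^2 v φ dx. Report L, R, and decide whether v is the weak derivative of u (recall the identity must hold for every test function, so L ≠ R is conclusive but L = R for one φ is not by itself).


LHS = -56/15, RHS = -56/15. Yes, v = u' weakly.

u(x) = 2*x**3 - 2*x**2 - 2*x - 2, classical derivative u'(x) = 6*x**2 - 4*x - 2.
φ(x) = x²(2−x), so φ'(x) = x*(4 - 3*x).
Note φ(0) = φ(2) = 0, so the boundary term u·φ vanishes.
LHS = ∫_0^2 u(x) φ'(x) dx = ∫_0^2 (-6*x^5 + 14*x^4 - 2*x^3 - 2*x^2 - 8*x) dx. Term by term:
  ∫_0^2 -6*x^5 dx = -64;  ∫_0^2 14*x^4 dx = 448/5;  ∫_0^2 -2*x^3 dx = -8;
  ∫_0^2 -2*x^2 dx = -16/3;  ∫_0^2 -8*x dx = -16.
Sum: -64 + 448/5 − 8 − 16/3 − 16 = -56/15.
So LHS = -56/15.
∫_0^2 v(x) φ(x) dx = ∫_0^2 (-6*x^5 + 16*x^4 - 6*x^3 - 4*x^2) dx. Term by term:
  ∫_0^2 -6*x^5 dx = -64;  ∫_0^2 16*x^4 dx = 512/5;  ∫_0^2 -6*x^3 dx = -24;
  ∫_0^2 -4*x^2 dx = -32/3.
Sum: -64 + 512/5 − 24 − 32/3 = 56/15.
So RHS = -∫_0^2 v(x) φ(x) dx = -56/15.
LHS = RHS, so the identity holds for this test φ.
Moreover u is smooth here and v(x) = u'(x) = 6*x**2 - 4*x - 2 pointwise, so the identity holds for every test function. Hence v is the weak derivative of u.


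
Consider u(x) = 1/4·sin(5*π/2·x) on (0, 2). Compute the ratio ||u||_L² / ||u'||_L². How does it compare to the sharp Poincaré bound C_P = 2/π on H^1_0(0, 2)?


||u||_L² / ||u'||_L² = 2/(5*π) < C_P = 2/π.

u(x) = 1/4·sin(5*π/2·x), so u'(x) = 5*π*cos(5*π*x/2)/8.
Writing u(x) = A·sin(kπx/L) with A = 1/4 and k = 5, use ∫_0^L sin²(kπx/L) dx = L/2 and ∫_0^L cos²(kπx/L) dx = L/2.
u² = 1/16·sin²(5*π/2·x) and (u')² = 25*π^2/64·cos²(5*π/2·x), and each of sin², cos² integrates to L/2 = 1 over (0, 2).
∫_0^2 u² dx = 1/16, so ||u||_L² = 1/4.
∫_0^2 (u')² dx = 25*π^2/64, so ||u'||_L² = 5*π/8.
Ratio ||u||_L² / ||u'||_L² = 2/(5*π).
Sharp Poincaré constant on H^1_0(0, 2) is C_P = L/π = 2/π, achieved by sin(π/2·x).
This is the k = 5 harmonic; the ratio L/(kπ) is strictly less than C_P = L/π, consistent with the sharp inequality ||u||_L² ≤ C_P ||u'||_L².


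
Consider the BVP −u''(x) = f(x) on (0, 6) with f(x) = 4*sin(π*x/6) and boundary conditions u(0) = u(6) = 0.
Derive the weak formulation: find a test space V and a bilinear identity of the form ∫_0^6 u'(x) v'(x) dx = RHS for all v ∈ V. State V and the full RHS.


V = H^1_0(0, 6) (so v(0) = v(6) = 0); weak form: ∫_0^6 u'v' dx = ∫_0^6 (4*sin(π*x/6)) v dx for all v ∈ V.

Multiply both sides by a test function v and integrate from 0 to 6:
  ∫_0^6 −u''(x) v(x) dx = ∫_0^6 f(x) v(x) dx.
Integrate the LHS by parts once:
  ∫_0^6 −u'' v dx = −[u'(x) v(x)]_0^6 + ∫_0^6 u'(x) v'(x) dx.
Thus ∫_0^6 u'(x) v'(x) dx = ∫_0^6 f(x) v(x) dx + [u'(x) v(x)]_0^6.
Choose V so that boundary terms are either known or forced to vanish.
u is Dirichlet: u(0) = u(6) = 0. Let V = H^1_0(0, 6); then v(0) = v(6) = 0, and [u' v]_0^6 = 0.
Weak formulation: find u (satisfying any essential BC) such that ∫_0^6 u'(x) v'(x) dx = ∫_0^6 f v dx for all v ∈ V.
Substituting f(x) = 4*sin(π*x/6), the right-hand side is ∫_0^6 (4*sin(π*x/6)) v dx.


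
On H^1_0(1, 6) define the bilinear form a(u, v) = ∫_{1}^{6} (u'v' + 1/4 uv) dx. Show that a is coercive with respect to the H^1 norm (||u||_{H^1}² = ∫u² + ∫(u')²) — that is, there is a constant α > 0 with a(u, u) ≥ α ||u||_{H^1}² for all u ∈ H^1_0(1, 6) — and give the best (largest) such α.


α = (25/4 + π^2)/(π^2 + 25)

Coercivity of a(·,·) on H^1_0(1, 6) means a(u, u) ≥ α ||u||_{H^1}² for every u ∈ H^1_0.
The interval has length L = 5, and Poincaré/coercivity depend only on L. Here a(u, u) = ∫(u')² + (1/4)·∫u².
Here 0 < c = 1/4 < 1. The condition a(u,u) ≥ α||u||_{H^1}² reads (1−α)∫(u')² ≥ (α−c)∫u². Any admissible α is ≤ 1 (rapidly oscillating u have ∫u²/∫(u')² → 0), and α = 1 would force 0 ≥ (1−c)∫u², impossible since c < 1; so 1−α > 0. By the sharp Poincaré inequality on H^1_0 of an interval of length L, ∫(u')² ≥ (π/L)²∫u² with equality for the first sine mode sin(π(x−x₀)/L) (x₀ the left endpoint), so the inequality holds for all u iff (1−α)(π/L)² ≥ α − c, i.e. α ≤ ((π/L)² + c)/((π/L)² + 1) = (1 + c(L/π)²)/(1 + (L/π)²). With (π/L)² = π^2/25 and c = 1/4, the largest admissible constant is α = ((π/L)² + c)/((π/L)² + 1).
Simplifying, α = (25/4 + π^2)/(π^2 + 25).


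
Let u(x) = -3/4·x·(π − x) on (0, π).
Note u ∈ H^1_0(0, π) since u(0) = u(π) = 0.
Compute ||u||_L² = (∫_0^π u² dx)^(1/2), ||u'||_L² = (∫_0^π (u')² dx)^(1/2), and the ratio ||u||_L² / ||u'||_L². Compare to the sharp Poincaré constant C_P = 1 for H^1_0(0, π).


||u||_L² / ||u'||_L² = sqrt(10)*π/10 < C_P = 1.

u(x) = -3/4·x·(π − x), so u'(x) = 3*x/2 - 3*π/4.
u(x) = -3/4·x·(π − x) vanishes at x = 0 and x = π, so u ∈ H^1_0(0, π). Differentiate via the product rule and integrate the resulting polynomials term by term.
  ∫_0^π u² dx = ∫_0^π (9*x^4/16 - 9*π*x^3/8 + 9*π^2*x^2/16) dx. Term by term:
    ∫_0^π 9*x^4/16 dx = 9*π^5/80;  ∫_0^π -9*π*x^3/8 dx = -9*π^5/32;  ∫_0^π 9*π^2*x^2/16 dx = 3*π^5/16.
  Sum: 9*π^5/80 − 9*π^5/32 + 3*π^5/16 = 3*π^5/160.
  ∫_0^π (u')² dx = ∫_0^π (9*x^2/4 - 9*π*x/4 + 9*π^2/16) dx. Term by term:
    ∫_0^π 9*x^2/4 dx = 3*π^3/4;  ∫_0^π -9*π*x/4 dx = -9*π^3/8;  ∫_0^π 9*π^2/16 dx = 9*π^3/16.
  Sum: 3*π^3/4 − 9*π^3/8 + 9*π^3/16 = 3*π^3/16.
∫_0^π u² dx = 3*π^5/160, so ||u||_L² = sqrt(30)*π^(5/2)/40.
∫_0^π (u')² dx = 3*π^3/16, so ||u'||_L² = sqrt(3)*π^(3/2)/4.
Ratio ||u||_L² / ||u'||_L² = sqrt(10)*π/10.
Sharp Poincaré constant on H^1_0(0, π) is C_P = L/π = 1, achieved by sin(x).
A polynomial bump cannot attain the sharp Poincaré constant (only the first sine eigenfunction does), so the ratio is strictly less than C_P, consistent with ||u||_L² ≤ C_P ||u'||_L².


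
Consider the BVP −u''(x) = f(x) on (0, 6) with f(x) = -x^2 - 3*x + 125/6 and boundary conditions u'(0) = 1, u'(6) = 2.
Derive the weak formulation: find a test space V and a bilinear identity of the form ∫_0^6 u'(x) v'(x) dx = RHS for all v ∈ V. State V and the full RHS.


V = H^1(0, 6) (v unrestricted at boundary; u is determined up to an additive constant); weak form: ∫_0^6 u'v' dx = ∫_0^6 (-x^2 - 3*x + 125/6) v dx + 2·v(6) − v(0) for all v ∈ V.

Multiply both sides by a test function v and integrate from 0 to 6:
  ∫_0^6 −u''(x) v(x) dx = ∫_0^6 f(x) v(x) dx.
Integrate the LHS by parts once:
  ∫_0^6 −u'' v dx = −[u'(x) v(x)]_0^6 + ∫_0^6 u'(x) v'(x) dx.
Thus ∫_0^6 u'(x) v'(x) dx = ∫_0^6 f(x) v(x) dx + [u'(x) v(x)]_0^6.
Choose V so that boundary terms are either known or forced to vanish.
u has inhomogeneous Neumann u'(0) = 1, u'(6) = 2. [u' v]_0^6 = (2)·v(6) − (1)·v(0) = 2·v(6) − v(0). Take V = H^1(0, 6); boundary term becomes part of RHS.
Weak formulation: find u (satisfying any essential BC) such that ∫_0^6 u'(x) v'(x) dx = ∫_0^6 f v dx + 2·v(6) − v(0) for all v ∈ V (Neumann data are natural BCs: they enter the RHS as boundary terms).
Substituting f(x) = -x^2 - 3*x + 125/6, the right-hand side is ∫_0^6 (-x^2 - 3*x + 125/6) v dx + 2·v(6) − v(0).
Compatibility check (pure Neumann): taking v ≡ 1 ∈ V gives 0 = ∫_0^6 f dx + (2) − (1), i.e. ∫_0^6 f dx must equal u'(0) − u'(6) = -1. Indeed ∫_0^6 (-x^2 - 3*x + 125/6) dx = -1, so the data are compatible. The solution is then unique only up to an additive constant (fix it e.g. by requiring ∫_0^6 u dx = 0).


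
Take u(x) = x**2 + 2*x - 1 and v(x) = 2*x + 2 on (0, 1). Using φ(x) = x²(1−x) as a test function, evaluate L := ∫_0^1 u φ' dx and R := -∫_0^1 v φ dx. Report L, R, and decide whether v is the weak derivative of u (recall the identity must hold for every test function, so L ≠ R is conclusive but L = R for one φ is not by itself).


LHS = -4/15, RHS = -4/15. Yes, v = u' weakly.

u(x) = x**2 + 2*x - 1, classical derivative u'(x) = 2*x + 2.
φ(x) = x²(1−x), so φ'(x) = x*(2 - 3*x).
Note φ(0) = φ(1) = 0, so the boundary term u·φ vanishes.
LHS = ∫_0^1 u(x) φ'(x) dx = ∫_0^1 (-3*x^4 - 4*x^3 + 7*x^2 - 2*x) dx. Term by term:
  ∫_0^1 -3*x^4 dx = -3/5;  ∫_0^1 -4*x^3 dx = -1;  ∫_0^1 7*x^2 dx = 7/3;
  ∫_0^1 -2*x dx = -1.
Sum: -3/5 − 1 + 7/3 − 1 = -4/15.
So LHS = -4/15.
∫_0^1 v(x) φ(x) dx = ∫_0^1 (-2*x^4 + 2*x^2) dx. Term by term:
  ∫_0^1 -2*x^4 dx = -2/5;  ∫_0^1 2*x^2 dx = 2/3.
Sum: -2/5 + 2/3 = 4/15.
So RHS = -∫_0^1 v(x) φ(x) dx = -4/15.
LHS = RHS, so the identity holds for this test φ.
Moreover u is smooth here and v(x) = u'(x) = 2*x + 2 pointwise, so the identity holds for every test function. Hence v is the weak derivative of u.


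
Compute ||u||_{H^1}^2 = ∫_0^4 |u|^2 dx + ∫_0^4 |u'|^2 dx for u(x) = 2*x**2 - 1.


||u||_{H^1}^2 = 5396/5

The H^1 norm (squared) on an interval (0, L) is
  ||u||_{H^1}^2 = ∫_0^L u(x)^2 dx + ∫_0^L u'(x)^2 dx.
Compute u'(x) = 4*x.
Then u(x)^2 = 4*x**4 - 4*x**2 + 1 and u'(x)^2 = 16*x**2.
Integrate each monomial from 0 to 4 using ∫_0^4 c·x^n dx = c·4^(n+1)/(n+1):
  ∫_0^4 u(x)^2 dx = ∫_0^4 (4*x^4 - 4*x^2 + 1) dx. Term by term:
    ∫_0^4 4*x^4 dx = 4096/5;  ∫_0^4 -4*x^2 dx = -256/3;  ∫_0^4 1 dx = 4.
  Sum: 4096/5 − 256/3 + 4 = 11068/15.
  ∫_0^4 u'(x)^2 dx = ∫_0^4 (16*x^2) dx. Term by term:
    ∫_0^4 16*x^2 dx = 1024/3.
Adding: ||u||_{H^1}^2 = 11068/15 + 1024/3 = 5396/5.


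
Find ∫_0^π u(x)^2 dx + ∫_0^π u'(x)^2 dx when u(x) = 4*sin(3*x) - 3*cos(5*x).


||u||_{H^1(0,π)}^2 = 197*π

u'(x) = 15*sin(5*x) + 12*cos(3*x).
Expand u² and (u')² and integrate term by term on (0, π), using: for integers n ≥ 1, ∫_0^π sin²(nx) dx = ∫_0^π cos²(nx) dx = π/2; for n ≠ n', ∫_0^π sin(nx)sin(n'x) dx = ∫_0^π cos(nx)cos(n'x) dx = 0; and by product-to-sum, ∫_0^π sin(nx)cos(n'x) dx = ½∫_0^π [sin((n+n')x) + sin((n−n')x)] dx, which is 0 when n+n' is even and 2n/(n²−n'²) when n+n' is odd (it need not vanish on (0, π)).
  u² squared terms: (-3)²·∫cos(5x)² dx = 9·π/2 = 9*π/2;  (4)²·∫sin(3x)² dx = 16·π/2 = 8*π.
  u² cross terms: 2·(-3)·(4)·∫cos(5x)·sin(3x) dx = -24·(0) = 0.
  So ∫_0^π u² dx = 9*π/2 + 8*π + 0 = 25*π/2.
  (u')² squared terms: (12)²·∫cos(3x)² dx = 144·π/2 = 72*π;  (15)²·∫sin(5x)² dx = 225·π/2 = 225*π/2.
  (u')² cross terms: 2·(12)·(15)·∫cos(3x)·sin(5x) dx = 360·(0) = 0.
  So ∫_0^π (u')² dx = 72*π + 225*π/2 + 0 = 369*π/2.
||u||_{H^1}^2 = (25*π/2) + (369*π/2) = 197*π.


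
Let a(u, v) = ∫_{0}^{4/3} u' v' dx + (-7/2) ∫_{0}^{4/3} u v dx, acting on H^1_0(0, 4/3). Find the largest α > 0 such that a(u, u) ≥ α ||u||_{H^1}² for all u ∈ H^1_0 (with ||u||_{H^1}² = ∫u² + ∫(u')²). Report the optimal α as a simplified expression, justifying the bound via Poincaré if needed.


α = (-56 + 9*π^2)/(16 + 9*π^2)

Coercivity of a(·,·) on H^1_0(0, 4/3) means a(u, u) ≥ α ||u||_{H^1}² for every u ∈ H^1_0.
The interval has length L = 4/3, and Poincaré/coercivity depend only on L. Here a(u, u) = ∫(u')² + (-7/2)·∫u².
Here c = -7/2 < 0 with |c| < (π/L)² = 9*π^2/16, so coercivity still holds. The condition a(u,u) ≥ α||u||_{H^1}² reads (1−α)∫(u')² ≥ (α−c)∫u². Any admissible α is ≤ 1 (rapidly oscillating u have ∫u²/∫(u')² → 0), and α = 1 would force 0 ≥ (1−c)∫u², impossible since c < 1; so 1−α > 0. By the sharp Poincaré inequality on H^1_0 of an interval of length L, ∫(u')² ≥ (π/L)²∫u² with equality for the first sine mode sin(π(x−x₀)/L) (x₀ the left endpoint), so the inequality holds for all u iff (1−α)(π/L)² ≥ α − c, i.e. α ≤ ((π/L)² + c)/((π/L)² + 1) = (1 + c(L/π)²)/(1 + (L/π)²). (Direct route, valid since c ≤ 0: Poincaré gives c∫u² ≥ c(L/π)²∫(u')², so a(u,u) ≥ (1 + c(L/π)²)∫(u')², while ||u||_{H^1}² ≤ (1 + (L/π)²)∫(u')²; dividing yields the same α.) With (π/L)² = 9*π^2/16 and c = -7/2, the largest admissible constant is α = ((π/L)² + c)/((π/L)² + 1).
Simplifying, α = (-56 + 9*π^2)/(16 + 9*π^2).


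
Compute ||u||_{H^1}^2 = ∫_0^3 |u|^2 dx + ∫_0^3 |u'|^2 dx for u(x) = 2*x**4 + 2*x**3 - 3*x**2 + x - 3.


||u||_{H^1}^2 = 396831/10

The H^1 norm (squared) on an interval (0, L) is
  ||u||_{H^1}^2 = ∫_0^L u(x)^2 dx + ∫_0^L u'(x)^2 dx.
Compute u'(x) = 8*x**3 + 6*x**2 - 6*x + 1.
Then u(x)^2 = 4*x**8 + 8*x**7 - 8*x**6 - 8*x**5 + x**4 - 18*x**3 + 19*x**2 - 6*x + 9 and u'(x)^2 = 64*x**6 + 96*x**5 - 60*x**4 - 56*x**3 + 48*x**2 - 12*x + 1.
Integrate each monomial from 0 to 3 using ∫_0^3 c·x^n dx = c·3^(n+1)/(n+1):
  ∫_0^3 u(x)^2 dx = ∫_0^3 (4*x^8 + 8*x^7 - 8*x^6 - 8*x^5 + x^4 - 18*x^3 + 19*x^2 - 6*x + 9) dx. Term by term:
    ∫_0^3 4*x^8 dx = 8748;  ∫_0^3 8*x^7 dx = 6561;  ∫_0^3 -8*x^6 dx = -17496/7;
    ∫_0^3 -8*x^5 dx = -972;  ∫_0^3 x^4 dx = 243/5;  ∫_0^3 -18*x^3 dx = -729/2;
    ∫_0^3 19*x^2 dx = 171;  ∫_0^3 -6*x dx = -27;  ∫_0^3 9 dx = 27.
  Sum: 8748 + 6561 − 17496/7 − 972 + 243/5 − 729/2 + 171 − 27 + 27 = 818487/70.
  ∫_0^3 u'(x)^2 dx = ∫_0^3 (64*x^6 + 96*x^5 - 60*x^4 - 56*x^3 + 48*x^2 - 12*x + 1) dx. Term by term:
    ∫_0^3 64*x^6 dx = 139968/7;  ∫_0^3 96*x^5 dx = 11664;  ∫_0^3 -60*x^4 dx = -2916;
    ∫_0^3 -56*x^3 dx = -1134;  ∫_0^3 48*x^2 dx = 432;  ∫_0^3 -12*x dx = -54;
    ∫_0^3 1 dx = 3.
  Sum: 139968/7 + 11664 − 2916 − 1134 + 432 − 54 + 3 = 195933/7.
Adding: ||u||_{H^1}^2 = 818487/70 + 195933/7 = 396831/10.


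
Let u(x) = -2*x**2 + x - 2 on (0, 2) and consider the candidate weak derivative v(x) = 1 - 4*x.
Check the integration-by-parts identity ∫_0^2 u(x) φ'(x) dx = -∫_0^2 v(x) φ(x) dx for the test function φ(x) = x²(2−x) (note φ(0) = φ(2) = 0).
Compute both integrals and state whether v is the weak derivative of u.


LHS = 76/15, RHS = 76/15. Yes, v = u' weakly.

u(x) = -2*x**2 + x - 2, classical derivative u'(x) = 1 - 4*x.
φ(x) = x²(2−x), so φ'(x) = x*(4 - 3*x).
Note φ(0) = φ(2) = 0, so the boundary term u·φ vanishes.
LHS = ∫_0^2 u(x) φ'(x) dx = ∫_0^2 (6*x^4 - 11*x^3 + 10*x^2 - 8*x) dx. Term by term:
  ∫_0^2 6*x^4 dx = 192/5;  ∫_0^2 -11*x^3 dx = -44;  ∫_0^2 10*x^2 dx = 80/3;
  ∫_0^2 -8*x dx = -16.
Sum: 192/5 − 44 + 80/3 − 16 = 76/15.
So LHS = 76/15.
∫_0^2 v(x) φ(x) dx = ∫_0^2 (4*x^4 - 9*x^3 + 2*x^2) dx. Term by term:
  ∫_0^2 4*x^4 dx = 128/5;  ∫_0^2 -9*x^3 dx = -36;  ∫_0^2 2*x^2 dx = 16/3.
Sum: 128/5 − 36 + 16/3 = -76/15.
So RHS = -∫_0^2 v(x) φ(x) dx = 76/15.
LHS = RHS, so the identity holds for this test φ.
Moreover u is smooth here and v(x) = u'(x) = 1 - 4*x pointwise, so the identity holds for every test function. Hence v is the weak derivative of u.


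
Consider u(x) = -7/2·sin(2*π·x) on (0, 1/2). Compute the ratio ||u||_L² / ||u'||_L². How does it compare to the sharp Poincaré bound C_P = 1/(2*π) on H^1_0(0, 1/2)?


||u||_L² / ||u'||_L² = 1/(2*π) = C_P.

u(x) = -7/2·sin(2*π·x), so u'(x) = -7*π*cos(2*π*x).
Writing u(x) = A·sin(kπx/L) with A = -7/2 and k = 1, use ∫_0^L sin²(kπx/L) dx = L/2 and ∫_0^L cos²(kπx/L) dx = L/2.
u² = 49/4·sin²(2*π·x) and (u')² = 49*π^2·cos²(2*π·x), and each of sin², cos² integrates to L/2 = 1/4 over (0, 1/2).
∫_0^1/2 u² dx = 49/16, so ||u||_L² = 7/4.
∫_0^1/2 (u')² dx = 49*π^2/4, so ||u'||_L² = 7*π/2.
Ratio ||u||_L² / ||u'||_L² = 1/(2*π).
Sharp Poincaré constant on H^1_0(0, 1/2) is C_P = L/π = 1/(2*π), achieved by sin(2*π·x).
This is the k = 1 eigenfunction (up to amplitude), so the ratio equals the sharp Poincaré constant exactly.


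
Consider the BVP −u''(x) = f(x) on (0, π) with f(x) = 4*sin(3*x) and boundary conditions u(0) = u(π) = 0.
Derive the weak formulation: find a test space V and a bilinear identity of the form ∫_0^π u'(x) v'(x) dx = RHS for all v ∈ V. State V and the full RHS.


V = H^1_0(0, π) (so v(0) = v(π) = 0); weak form: ∫_0^π u'v' dx = ∫_0^π (4*sin(3*x)) v dx for all v ∈ V.

Multiply both sides by a test function v and integrate from 0 to π:
  ∫_0^π −u''(x) v(x) dx = ∫_0^π f(x) v(x) dx.
Integrate the LHS by parts once:
  ∫_0^π −u'' v dx = −[u'(x) v(x)]_0^π + ∫_0^π u'(x) v'(x) dx.
Thus ∫_0^π u'(x) v'(x) dx = ∫_0^π f(x) v(x) dx + [u'(x) v(x)]_0^π.
Choose V so that boundary terms are either known or forced to vanish.
u is Dirichlet: u(0) = u(π) = 0. Let V = H^1_0(0, π); then v(0) = v(π) = 0, and [u' v]_0^π = 0.
Weak formulation: find u (satisfying any essential BC) such that ∫_0^π u'(x) v'(x) dx = ∫_0^π f v dx for all v ∈ V.
Substituting f(x) = 4*sin(3*x), the right-hand side is ∫_0^π (4*sin(3*x)) v dx.


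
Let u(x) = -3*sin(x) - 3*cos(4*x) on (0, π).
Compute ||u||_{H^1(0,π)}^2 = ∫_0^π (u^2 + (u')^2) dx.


||u||_{H^1(0,π)}^2 = -204/5 + 171*π/2

u'(x) = 12*sin(4*x) - 3*cos(x).
Expand u² and (u')² and integrate term by term on (0, π), using: for integers n ≥ 1, ∫_0^π sin²(nx) dx = ∫_0^π cos²(nx) dx = π/2; for n ≠ n', ∫_0^π sin(nx)sin(n'x) dx = ∫_0^π cos(nx)cos(n'x) dx = 0; and by product-to-sum, ∫_0^π sin(nx)cos(n'x) dx = ½∫_0^π [sin((n+n')x) + sin((n−n')x)] dx, which is 0 when n+n' is even and 2n/(n²−n'²) when n+n' is odd (it need not vanish on (0, π)).
  u² squared terms: (-3)²·∫cos(4x)² dx = 9·π/2 = 9*π/2;  (-3)²·∫sin(x)² dx = 9·π/2 = 9*π/2.
  u² cross terms: 2·(-3)·(-3)·∫cos(4x)·sin(x) dx = 18·(-2/15) = -12/5.
  So ∫_0^π u² dx = 9*π/2 + 9*π/2 − 12/5 = -12/5 + 9*π.
  (u')² squared terms: (-3)²·∫cos(x)² dx = 9·π/2 = 9*π/2;  (12)²·∫sin(4x)² dx = 144·π/2 = 72*π.
  (u')² cross terms: 2·(-3)·(12)·∫cos(x)·sin(4x) dx = -72·(8/15) = -192/5.
  So ∫_0^π (u')² dx = 9*π/2 + 72*π − 192/5 = -192/5 + 153*π/2.
||u||_{H^1}^2 = (-12/5 + 9*π) + (-192/5 + 153*π/2) = -204/5 + 171*π/2.


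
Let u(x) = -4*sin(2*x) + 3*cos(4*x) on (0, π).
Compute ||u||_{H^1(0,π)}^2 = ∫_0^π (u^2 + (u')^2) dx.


||u||_{H^1(0,π)}^2 = 233*π/2

u'(x) = -12*sin(4*x) - 8*cos(2*x).
Expand u² and (u')² and integrate term by term on (0, π), using: for integers n ≥ 1, ∫_0^π sin²(nx) dx = ∫_0^π cos²(nx) dx = π/2; for n ≠ n', ∫_0^π sin(nx)sin(n'x) dx = ∫_0^π cos(nx)cos(n'x) dx = 0; and by product-to-sum, ∫_0^π sin(nx)cos(n'x) dx = ½∫_0^π [sin((n+n')x) + sin((n−n')x)] dx, which is 0 when n+n' is even and 2n/(n²−n'²) when n+n' is odd (it need not vanish on (0, π)).
  u² squared terms: (-4)²·∫sin(2x)² dx = 16·π/2 = 8*π;  (3)²·∫cos(4x)² dx = 9·π/2 = 9*π/2.
  u² cross terms: 2·(-4)·(3)·∫sin(2x)·cos(4x) dx = -24·(0) = 0.
  So ∫_0^π u² dx = 8*π + 9*π/2 + 0 = 25*π/2.
  (u')² squared terms: (-12)²·∫sin(4x)² dx = 144·π/2 = 72*π;  (-8)²·∫cos(2x)² dx = 64·π/2 = 32*π.
  (u')² cross terms: 2·(-12)·(-8)·∫sin(4x)·cos(2x) dx = 192·(0) = 0.
  So ∫_0^π (u')² dx = 72*π + 32*π + 0 = 104*π.
||u||_{H^1}^2 = (25*π/2) + (104*π) = 233*π/2.


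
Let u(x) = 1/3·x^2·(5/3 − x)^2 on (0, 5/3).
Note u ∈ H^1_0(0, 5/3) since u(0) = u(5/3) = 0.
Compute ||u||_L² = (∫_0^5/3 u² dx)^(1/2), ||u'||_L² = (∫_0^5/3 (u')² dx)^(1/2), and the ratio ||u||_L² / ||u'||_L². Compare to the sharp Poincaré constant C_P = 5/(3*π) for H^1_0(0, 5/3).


||u||_L² / ||u'||_L² = 5*sqrt(3)/18 < C_P = 5/(3*π).

u(x) = 1/3·x^2·(5/3 − x)^2, so u'(x) = 2*x*(3*x - 5)*(6*x - 5)/27.
u(x) = 1/3·x^2·(5/3 − x)^2 vanishes at x = 0 and x = 5/3, so u ∈ H^1_0(0, 5/3). Differentiate via the product rule and integrate the resulting polynomials term by term.
  ∫_0^5/3 u² dx = ∫_0^5/3 (x^8/9 - 20*x^7/27 + 50*x^6/27 - 500*x^5/243 + 625*x^4/729) dx. Term by term:
    ∫_0^5/3 x^8/9 dx = 1953125/1594323;  ∫_0^5/3 -20*x^7/27 dx = -1953125/354294;  ∫_0^5/3 50*x^6/27 dx = 3906250/413343;
    ∫_0^5/3 -500*x^5/243 dx = -3906250/531441;  ∫_0^5/3 625*x^4/729 dx = 390625/177147.
  Sum: 1953125/1594323 − 1953125/354294 + 3906250/413343 − 3906250/531441 + 390625/177147 = 390625/22320522.
  ∫_0^5/3 (u')² dx = ∫_0^5/3 (16*x^6/9 - 80*x^5/9 + 1300*x^4/81 - 1000*x^3/81 + 2500*x^2/729) dx. Term by term:
    ∫_0^5/3 16*x^6/9 dx = 1250000/137781;  ∫_0^5/3 -80*x^5/9 dx = -625000/19683;  ∫_0^5/3 1300*x^4/81 dx = 812500/19683;
    ∫_0^5/3 -1000*x^3/81 dx = -156250/6561;  ∫_0^5/3 2500*x^2/729 dx = 312500/59049.
  Sum: 1250000/137781 − 625000/19683 + 812500/19683 − 156250/6561 + 312500/59049 = 31250/413343.
∫_0^5/3 u² dx = 390625/22320522, so ||u||_L² = 625*sqrt(42)/30618.
∫_0^5/3 (u')² dx = 31250/413343, so ||u'||_L² = 125*sqrt(14)/1701.
Ratio ||u||_L² / ||u'||_L² = 5*sqrt(3)/18.
Sharp Poincaré constant on H^1_0(0, 5/3) is C_P = L/π = 5/(3*π), achieved by sin(3*π/5·x).
A polynomial bump cannot attain the sharp Poincaré constant (only the first sine eigenfunction does), so the ratio is strictly less than C_P, consistent with ||u||_L² ≤ C_P ||u'||_L².
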